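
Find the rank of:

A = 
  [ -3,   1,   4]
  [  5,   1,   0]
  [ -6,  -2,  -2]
rank(A) = 2

Row reduce:
R2 → R2 + (5/3)·R1
R3 → R3 - (2)·R1
R3 → R3 + (3/2)·R2
REF = 
  [  -3,    1,    4]
  [   0,  8/3, 20/3]
  [   0,    0,    0]
Pivot columns: 1, 2 → 2 pivots.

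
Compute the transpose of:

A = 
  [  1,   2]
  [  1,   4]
Aᵀ = 
  [  1,   1]
  [  2,   4]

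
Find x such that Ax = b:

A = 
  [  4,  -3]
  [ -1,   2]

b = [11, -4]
x = [2, -1]

Row reduce the augmented matrix [A|b]:
R2 → R2 + (1/4)·R1
REF = 
  [   4,   -3,   11]
  [   0,  5/4, -5/4]

Back-substitution:
x₂ = (-5/4) / (5/4) = -1
x₁ = (11 - (-3)(-1)) / 4 = 2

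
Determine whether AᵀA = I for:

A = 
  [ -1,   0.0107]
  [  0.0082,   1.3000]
No

AᵀA = 
  [  1.0001,   0]
  [  0,   1.6901]
≠ I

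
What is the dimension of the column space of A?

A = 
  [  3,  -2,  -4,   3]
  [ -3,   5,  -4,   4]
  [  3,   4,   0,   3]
Row reduce:
R2 → R2 + (1)·R1
R3 → R3 - (1)·R1
R3 → R3 - (2)·R2
REF = 
  [  3,  -2,  -4,   3]
  [  0,   3,  -8,   7]
  [  0,   0,  20, -14]
Pivot columns: 1, 2, 3 → 3 pivots.
dim(Col(A)) = number of pivot columns = 3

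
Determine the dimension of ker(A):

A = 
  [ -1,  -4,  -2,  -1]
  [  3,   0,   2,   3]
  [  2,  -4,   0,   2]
nullity(A) = 2

Row reduce:
R2 → R2 + (3)·R1
R3 → R3 + (2)·R1
R3 → R3 - (1)·R2
REF = 
  [ -1,  -4,  -2,  -1]
  [  0, -12,  -4,   0]
  [  0,   0,   0,   0]
Pivot columns: 1, 2 → 2 pivots.
rank(A) = 2, so nullity(A) = 4 - 2 = 2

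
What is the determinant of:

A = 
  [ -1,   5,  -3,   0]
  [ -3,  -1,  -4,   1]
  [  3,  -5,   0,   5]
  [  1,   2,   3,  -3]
Cofactor expansion along row 1: det(A) = a₁₁M₁₁ - a₁₂M₁₂ + a₁₃M₁₃ - a₁₄M₁₄

M₁₁ = det[[-1, -4, 1]; [-5, 0, 5]; [2, 3, -3]]
  = (-1)·((0)(-3) - (5)(3)) - (-4)·((-5)(-3) - (5)(2)) + (1)·((-5)(3) - (0)(2))
  = (-1)(-15) - (-4)(5) + (1)(-15)
  = 20
M₁₂ = det[[-3, -4, 1]; [3, 0, 5]; [1, 3, -3]]
  = (-3)·((0)(-3) - (5)(3)) - (-4)·((3)(-3) - (5)(1)) + (1)·((3)(3) - (0)(1))
  = (-3)(-15) - (-4)(-14) + (1)(9)
  = -2
M₁₃ = det[[-3, -1, 1]; [3, -5, 5]; [1, 2, -3]]
  = (-3)·((-5)(-3) - (5)(2)) - (-1)·((3)(-3) - (5)(1)) + (1)·((3)(2) - (-5)(1))
  = (-3)(5) - (-1)(-14) + (1)(11)
  = -18
M₁₄ = det[[-3, -1, -4]; [3, -5, 0]; [1, 2, 3]]
  = (-3)·((-5)(3) - (0)(2)) - (-1)·((3)(3) - (0)(1)) + (-4)·((3)(2) - (-5)(1))
  = (-3)(-15) - (-1)(9) + (-4)(11)
  = 10

det(A) = (-1)(20) - (5)(-2) + (-3)(-18) - (0)(10) = 44

det(A) = 44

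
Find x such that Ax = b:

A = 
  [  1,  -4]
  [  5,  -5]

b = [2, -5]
Row reduce the augmented matrix [A|b]:
R2 → R2 - (5)·R1
REF = 
  [  1,  -4,   2]
  [  0,  15, -15]

Back-substitution:
x₂ = (-15) / 15 = -1
x₁ = (2 - (-4)(-1)) / 1 = -2

x = [-2, -1]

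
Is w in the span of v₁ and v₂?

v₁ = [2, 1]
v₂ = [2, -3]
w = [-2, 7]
Yes

Form the augmented matrix and row-reduce:
[v₁|v₂|w] = 
  [  2,   2,  -2]
  [  1,  -3,   7]
R2 → R2 - (1/2)·R1
REF = 
  [  2,   2,  -2]
  [  0,  -4,   8]

No row of the form [0 0 | nonzero], so the system is consistent. Back-substitution gives c₁ = 1, c₂ = -2: w = (1)·v₁ + (-2)·v₂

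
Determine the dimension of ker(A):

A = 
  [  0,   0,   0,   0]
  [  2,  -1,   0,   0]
nullity(A) = 3

Row reduce:
Swap R1 ↔ R2
REF = 
  [  2,  -1,   0,   0]
  [  0,   0,   0,   0]
Pivot columns: 1 → 1 pivot.
rank(A) = 1, so nullity(A) = 4 - 1 = 3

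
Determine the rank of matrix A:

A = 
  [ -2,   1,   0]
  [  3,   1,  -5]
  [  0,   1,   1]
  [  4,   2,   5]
rank(A) = 3

Row reduce:
R2 → R2 + (3/2)·R1
R4 → R4 + (2)·R1
R3 → R3 - (2/5)·R2
R4 → R4 - (8/5)·R2
R4 → R4 - (13/3)·R3
REF = 
  [ -2,   1,   0]
  [  0, 5/2,  -5]
  [  0,   0,   3]
  [  0,   0,   0]
Pivot columns: 1, 2, 3 → 3 pivots.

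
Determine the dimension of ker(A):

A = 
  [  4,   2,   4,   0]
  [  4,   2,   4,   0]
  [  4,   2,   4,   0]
nullity(A) = 3

Row reduce:
R2 → R2 - (1)·R1
R3 → R3 - (1)·R1
REF = 
  [  4,   2,   4,   0]
  [  0,   0,   0,   0]
  [  0,   0,   0,   0]
Pivot columns: 1 → 1 pivot.
rank(A) = 1, so nullity(A) = 4 - 1 = 3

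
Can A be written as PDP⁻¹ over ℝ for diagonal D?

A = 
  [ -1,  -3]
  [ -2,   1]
Yes

tr(A) = 0, det(A) = -7
Characteristic polynomial: λ² - tr(A)λ + det(A) = λ² - 7
λ² - 7 = 0  ⇒  λ = (0 ± √((0)² - 4·(-7)))/2 = (0 ± √(28))/2
  = √7,  -√7
Eigenvalues: √7, -√7  (≈ 2.646, -2.646)
The two irrational eigenvalues are distinct (simple), so each has alg. mult. = geom. mult. = 1.
Sum of geometric multiplicities equals n, so A has n independent eigenvectors.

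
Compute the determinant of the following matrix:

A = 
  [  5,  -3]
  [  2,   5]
For a 2×2 matrix, det = ad - bc = (5)(5) - (-3)(2) = 31

det(A) = 31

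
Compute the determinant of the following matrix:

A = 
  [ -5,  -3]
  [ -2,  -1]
For a 2×2 matrix, det = ad - bc = (-5)(-1) - (-3)(-2) = -1

det(A) = -1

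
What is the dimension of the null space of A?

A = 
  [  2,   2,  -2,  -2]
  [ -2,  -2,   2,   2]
nullity(A) = 3

Row reduce:
R2 → R2 + (1)·R1
REF = 
  [  2,   2,  -2,  -2]
  [  0,   0,   0,   0]
Pivot columns: 1 → 1 pivot.
rank(A) = 1, so nullity(A) = 4 - 1 = 3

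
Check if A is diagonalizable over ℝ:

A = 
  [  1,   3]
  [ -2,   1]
No

tr(A) = 2, det(A) = 7
Characteristic polynomial: λ² - tr(A)λ + det(A) = λ² - 2λ + 7
λ² - 2λ + 7 = 0  ⇒  λ = (2 ± √((-2)² - 4·(7)))/2 = (2 ± √(-24))/2
  = 1 + i√6,  1 - i√6
Eigenvalues: 1 + i√6, 1 - i√6  (≈ 1 + 2.449i, 1 - 2.449i)
Has complex eigenvalues (not diagonalizable over ℝ).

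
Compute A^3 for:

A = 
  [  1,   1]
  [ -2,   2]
A^3 = 
  [ -7,   5]
  [-10,  -2]

A² = A·A:
A²[1,1] = (1)(1) + (1)(-2) = -1
A²[1,2] = (1)(1) + (1)(2) = 3
A²[2,1] = (-2)(1) + (2)(-2) = -6
A²[2,2] = (-2)(1) + (2)(2) = 2
A² = 
  [ -1,   3]
  [ -6,   2]

A^3 = A^2·A:
A^3[1,1] = (-1)(1) + (3)(-2) = -7
A^3[1,2] = (-1)(1) + (3)(2) = 5
A^3[2,1] = (-6)(1) + (2)(-2) = -10
A^3[2,2] = (-6)(1) + (2)(2) = -2
A^3 = 
  [ -7,   5]
  [-10,  -2]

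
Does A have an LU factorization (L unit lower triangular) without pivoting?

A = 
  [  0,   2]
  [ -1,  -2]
No.
A[1,1] = 0 but A[2,1] = -1 ≠ 0. Any LU with L unit lower triangular has (LU)[1,1] = U[1,1] and (LU)[2,1] = L[2,1]·U[1,1]; matching A forces U[1,1] = 0, which then forces (LU)[2,1] = 0 ≠ -1. A row swap (pivoting) is required.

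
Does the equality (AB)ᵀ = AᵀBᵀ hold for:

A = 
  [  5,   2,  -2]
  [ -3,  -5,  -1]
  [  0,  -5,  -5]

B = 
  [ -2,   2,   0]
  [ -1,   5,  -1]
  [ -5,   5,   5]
No

(AB)ᵀ = 
  [ -2,  16,  30]
  [ 10, -36, -50]
  [-12,   0, -20]

AᵀBᵀ = 
  [-16, -20, -40]
  [-14, -22, -60]
  [  2,   2, -20]

The two matrices differ, so (AB)ᵀ ≠ AᵀBᵀ in general. The correct identity is (AB)ᵀ = BᵀAᵀ.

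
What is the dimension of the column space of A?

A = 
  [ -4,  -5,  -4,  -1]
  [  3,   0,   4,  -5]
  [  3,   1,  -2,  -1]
Row reduce:
R2 → R2 + (3/4)·R1
R3 → R3 + (3/4)·R1
R3 → R3 - (11/15)·R2
REF = 
  [    -4,     -5,     -4,     -1]
  [     0,  -15/4,      1,  -23/4]
  [     0,      0, -86/15,  37/15]
Pivot columns: 1, 2, 3 → 3 pivots.
dim(Col(A)) = number of pivot columns = 3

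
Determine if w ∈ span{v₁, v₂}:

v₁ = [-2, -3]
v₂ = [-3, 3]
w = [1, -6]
Yes

Form the augmented matrix and row-reduce:
[v₁|v₂|w] = 
  [ -2,  -3,   1]
  [ -3,   3,  -6]
R2 → R2 - (3/2)·R1
REF = 
  [   -2,    -3,     1]
  [    0,  15/2, -15/2]

No row of the form [0 0 | nonzero], so the system is consistent. Back-substitution gives c₁ = 1, c₂ = -1: w = (1)·v₁ + (-1)·v₂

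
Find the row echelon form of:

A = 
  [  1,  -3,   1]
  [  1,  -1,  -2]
Row operations:
R2 → R2 - (1)·R1

Resulting echelon form:
REF = 
  [  1,  -3,   1]
  [  0,   2,  -3]

Rank = 2 (number of non-zero pivot rows).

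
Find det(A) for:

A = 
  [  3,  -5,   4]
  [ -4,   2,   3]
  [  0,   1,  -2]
3

Cofactor expansion along row 1:
det(A) = (3)·((2)(-2) - (3)(1)) - (-5)·((-4)(-2) - (3)(0)) + (4)·((-4)(1) - (2)(0))
  = (3)(-7) - (-5)(8) + (4)(-4)
  = 3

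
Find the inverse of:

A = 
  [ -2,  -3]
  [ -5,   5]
det(A) = (-2)(5) - (-3)(-5) = -25
For a 2×2 matrix, A⁻¹ = (1/det(A)) · [[d, -b], [-c, a]]
    = (-1/25) · [[5, 3], [5, -2]]

A⁻¹ = 
  [ -1/5, -3/25]
  [ -1/5,  2/25]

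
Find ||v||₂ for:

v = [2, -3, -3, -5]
6.856

||v||₂ = √((2)² + (-3)² + (-3)² + (-5)²) = √47 = 6.856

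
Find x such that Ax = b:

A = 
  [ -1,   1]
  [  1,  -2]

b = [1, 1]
Row reduce the augmented matrix [A|b]:
R2 → R2 + (1)·R1
REF = 
  [ -1,   1,   1]
  [  0,  -1,   2]

Back-substitution:
x₂ = 2 / (-1) = -2
x₁ = (1 - (1)(-2)) / (-1) = -3

x = [-3, -2]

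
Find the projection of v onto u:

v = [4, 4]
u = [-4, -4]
proj_u(v) = [4, 4]

v·u = (4)(-4) + (4)(-4) = -32
u·u = (-4)² + (-4)² = 32
proj_u(v) = (v·u / u·u) × u = (-32/32) × u = (-1) × u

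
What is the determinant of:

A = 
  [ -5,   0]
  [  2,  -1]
5

For a 2×2 matrix, det = ad - bc = (-5)(-1) - (0)(2) = 5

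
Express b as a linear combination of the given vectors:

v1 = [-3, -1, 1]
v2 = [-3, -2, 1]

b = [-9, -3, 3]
c1 = 3, c2 = 0

b = 3·v1 + 0·v2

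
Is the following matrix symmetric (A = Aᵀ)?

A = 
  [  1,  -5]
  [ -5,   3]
Yes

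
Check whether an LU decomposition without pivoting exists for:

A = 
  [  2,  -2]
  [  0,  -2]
Yes.
A[1,1] = 2 ≠ 0, so Gaussian elimination proceeds without a row swap: multiplier ℓ₂₁ = (0)/(2) = 0, and U[2,2] = -2 - (0)(-2) = -2.
L = 
  [  1,   0]
  [  0,   1]
U = 
  [  2,  -2]
  [  0,  -2]
Check row 2 of LU: [(0)(2), (0)(-2) + (-2)] = [0, -2] = row 2 of A ✓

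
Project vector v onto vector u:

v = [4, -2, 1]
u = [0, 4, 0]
v·u = (4)(0) + (-2)(4) + (1)(0) = -8
u·u = (0)² + (4)² + (0)² = 16
proj_u(v) = (v·u / u·u) × u = (-8/16) × u = (-1/2) × u

proj_u(v) = [0, -2, 0]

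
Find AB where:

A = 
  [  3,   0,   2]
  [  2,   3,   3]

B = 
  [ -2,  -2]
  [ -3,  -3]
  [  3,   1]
A is 2×3 and B is 3×2, so AB is 2×2. Each entry is (row of A)·(column of B):
AB[1,1] = (3)(-2) + (0)(-3) + (2)(3) = 0
AB[1,2] = (3)(-2) + (0)(-3) + (2)(1) = -4
AB[2,1] = (2)(-2) + (3)(-3) + (3)(3) = -4
AB[2,2] = (2)(-2) + (3)(-3) + (3)(1) = -10

AB = 
  [  0,  -4]
  [ -4, -10]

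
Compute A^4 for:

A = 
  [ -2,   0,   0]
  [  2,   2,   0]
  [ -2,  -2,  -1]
A² = A·A:
A²[1,1] = (-2)(-2) + (0)(2) + (0)(-2) = 4
A²[1,2] = (-2)(0) + (0)(2) + (0)(-2) = 0
A²[1,3] = (-2)(0) + (0)(0) + (0)(-1) = 0
A²[2,1] = (2)(-2) + (2)(2) + (0)(-2) = 0
A²[2,2] = (2)(0) + (2)(2) + (0)(-2) = 4
A²[2,3] = (2)(0) + (2)(0) + (0)(-1) = 0
A²[3,1] = (-2)(-2) + (-2)(2) + (-1)(-2) = 2
A²[3,2] = (-2)(0) + (-2)(2) + (-1)(-2) = -2
A²[3,3] = (-2)(0) + (-2)(0) + (-1)(-1) = 1
A² = 
  [  4,   0,   0]
  [  0,   4,   0]
  [  2,  -2,   1]

A^3 = A^2·A:
A^3[1,1] = (4)(-2) + (0)(2) + (0)(-2) = -8
A^3[1,2] = (4)(0) + (0)(2) + (0)(-2) = 0
A^3[1,3] = (4)(0) + (0)(0) + (0)(-1) = 0
A^3[2,1] = (0)(-2) + (4)(2) + (0)(-2) = 8
A^3[2,2] = (0)(0) + (4)(2) + (0)(-2) = 8
A^3[2,3] = (0)(0) + (4)(0) + (0)(-1) = 0
A^3[3,1] = (2)(-2) + (-2)(2) + (1)(-2) = -10
A^3[3,2] = (2)(0) + (-2)(2) + (1)(-2) = -6
A^3[3,3] = (2)(0) + (-2)(0) + (1)(-1) = -1
A^3 = 
  [ -8,   0,   0]
  [  8,   8,   0]
  [-10,  -6,  -1]

A^4 = A^3·A:
A^4[1,1] = (-8)(-2) + (0)(2) + (0)(-2) = 16
A^4[1,2] = (-8)(0) + (0)(2) + (0)(-2) = 0
A^4[1,3] = (-8)(0) + (0)(0) + (0)(-1) = 0
A^4[2,1] = (8)(-2) + (8)(2) + (0)(-2) = 0
A^4[2,2] = (8)(0) + (8)(2) + (0)(-2) = 16
A^4[2,3] = (8)(0) + (8)(0) + (0)(-1) = 0
A^4[3,1] = (-10)(-2) + (-6)(2) + (-1)(-2) = 10
A^4[3,2] = (-10)(0) + (-6)(2) + (-1)(-2) = -10
A^4[3,3] = (-10)(0) + (-6)(0) + (-1)(-1) = 1
A^4 = 
  [ 16,   0,   0]
  [  0,  16,   0]
  [ 10, -10,   1]

Therefore
A^4 = 
  [ 16,   0,   0]
  [  0,  16,   0]
  [ 10, -10,   1]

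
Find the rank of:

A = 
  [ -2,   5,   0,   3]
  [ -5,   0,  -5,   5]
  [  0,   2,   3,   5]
rank(A) = 3

Row reduce:
R2 → R2 - (5/2)·R1
R3 → R3 + (4/25)·R2
REF = 
  [   -2,     5,     0,     3]
  [    0, -25/2,    -5,  -5/2]
  [    0,     0,  11/5,  23/5]
Pivot columns: 1, 2, 3 → 3 pivots.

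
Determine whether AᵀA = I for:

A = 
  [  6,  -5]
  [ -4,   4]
No

AᵀA = 
  [ 52, -46]
  [-46,  41]
≠ I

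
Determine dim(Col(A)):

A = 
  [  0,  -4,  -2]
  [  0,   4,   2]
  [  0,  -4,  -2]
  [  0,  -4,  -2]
Row reduce:
R2 → R2 + (1)·R1
R3 → R3 - (1)·R1
R4 → R4 - (1)·R1
REF = 
  [  0,  -4,  -2]
  [  0,   0,   0]
  [  0,   0,   0]
  [  0,   0,   0]
Pivot columns: 2 → 1 pivot.
dim(Col(A)) = number of pivot columns = 1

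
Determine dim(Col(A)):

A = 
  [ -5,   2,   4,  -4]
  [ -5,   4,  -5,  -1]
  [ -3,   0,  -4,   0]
dim(Col(A)) = 3

Row reduce:
R2 → R2 - (1)·R1
R3 → R3 - (3/5)·R1
R3 → R3 + (3/5)·R2
REF = 
  [   -5,     2,     4,    -4]
  [    0,     2,    -9,     3]
  [    0,     0, -59/5,  21/5]
Pivot columns: 1, 2, 3 → 3 pivots.
dim(Col(A)) = number of pivot columns = 3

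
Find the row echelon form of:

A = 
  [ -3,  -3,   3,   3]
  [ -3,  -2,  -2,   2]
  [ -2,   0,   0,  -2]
Row operations:
R2 → R2 - (1)·R1
R3 → R3 - (2/3)·R1
R3 → R3 - (2)·R2

Resulting echelon form:
REF = 
  [ -3,  -3,   3,   3]
  [  0,   1,  -5,  -1]
  [  0,   0,   8,  -2]

Rank = 3 (number of non-zero pivot rows).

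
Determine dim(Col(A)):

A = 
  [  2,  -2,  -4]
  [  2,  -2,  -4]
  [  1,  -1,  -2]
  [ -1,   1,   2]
Row reduce:
R2 → R2 - (1)·R1
R3 → R3 - (1/2)·R1
R4 → R4 + (1/2)·R1
REF = 
  [  2,  -2,  -4]
  [  0,   0,   0]
  [  0,   0,   0]
  [  0,   0,   0]
Pivot columns: 1 → 1 pivot.
dim(Col(A)) = number of pivot columns = 1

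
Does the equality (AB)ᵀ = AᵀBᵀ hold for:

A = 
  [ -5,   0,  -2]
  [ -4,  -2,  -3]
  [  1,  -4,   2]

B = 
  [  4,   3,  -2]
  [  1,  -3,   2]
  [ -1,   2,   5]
No

(AB)ᵀ = 
  [-18, -15,  -2]
  [-19, -12,  19]
  [  0, -11,   0]

AᵀBᵀ = 
  [-34,   9,   2]
  [  2,  -2, -24]
  [-21,  11,   6]

The two matrices differ, so (AB)ᵀ ≠ AᵀBᵀ in general. The correct identity is (AB)ᵀ = BᵀAᵀ.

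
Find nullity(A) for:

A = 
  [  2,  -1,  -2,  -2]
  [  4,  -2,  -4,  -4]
nullity(A) = 3

Row reduce:
R2 → R2 - (2)·R1
REF = 
  [  2,  -1,  -2,  -2]
  [  0,   0,   0,   0]
Pivot columns: 1 → 1 pivot.
rank(A) = 1, so nullity(A) = 4 - 1 = 3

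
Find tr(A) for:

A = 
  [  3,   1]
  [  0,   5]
8

tr(A) = 3 + 5 = 8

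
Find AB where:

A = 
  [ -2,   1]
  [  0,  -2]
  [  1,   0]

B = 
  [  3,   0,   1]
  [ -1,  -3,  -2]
AB = 
  [ -7,  -3,  -4]
  [  2,   6,   4]
  [  3,   0,   1]

A is 3×2 and B is 2×3, so AB is 3×3. Each entry is (row of A)·(column of B):
AB[1,1] = (-2)(3) + (1)(-1) = -7
AB[1,2] = (-2)(0) + (1)(-3) = -3
AB[1,3] = (-2)(1) + (1)(-2) = -4
AB[2,1] = (0)(3) + (-2)(-1) = 2
AB[2,2] = (0)(0) + (-2)(-3) = 6
AB[2,3] = (0)(1) + (-2)(-2) = 4
AB[3,1] = (1)(3) + (0)(-1) = 3
AB[3,2] = (1)(0) + (0)(-3) = 0
AB[3,3] = (1)(1) + (0)(-2) = 1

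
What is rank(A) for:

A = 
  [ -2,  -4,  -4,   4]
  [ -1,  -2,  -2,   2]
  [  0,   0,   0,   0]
Row reduce:
R2 → R2 - (1/2)·R1
REF = 
  [ -2,  -4,  -4,   4]
  [  0,   0,   0,   0]
  [  0,   0,   0,   0]
Pivot columns: 1 → 1 pivot.

rank(A) = 1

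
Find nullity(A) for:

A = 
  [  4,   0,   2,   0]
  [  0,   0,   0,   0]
nullity(A) = 3

Row reduce:
(no row operations needed)
REF = 
  [  4,   0,   2,   0]
  [  0,   0,   0,   0]
Pivot columns: 1 → 1 pivot.
rank(A) = 1, so nullity(A) = 4 - 1 = 3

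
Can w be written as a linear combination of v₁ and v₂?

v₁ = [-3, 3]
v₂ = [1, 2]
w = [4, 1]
Yes

Form the augmented matrix and row-reduce:
[v₁|v₂|w] = 
  [ -3,   1,   4]
  [  3,   2,   1]
R2 → R2 + (1)·R1
REF = 
  [ -3,   1,   4]
  [  0,   3,   5]

No row of the form [0 0 | nonzero], so the system is consistent. Back-substitution gives c₁ = -7/9, c₂ = 5/3: w = (-7/9)·v₁ + (5/3)·v₂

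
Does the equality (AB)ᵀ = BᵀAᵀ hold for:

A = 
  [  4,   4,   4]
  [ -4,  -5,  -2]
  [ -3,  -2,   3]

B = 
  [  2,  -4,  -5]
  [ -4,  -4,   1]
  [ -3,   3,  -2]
Yes

(AB)ᵀ = 
  [-20,  18,  -7]
  [-20,  30,  29]
  [-24,  19,   7]

BᵀAᵀ = 
  [-20,  18,  -7]
  [-20,  30,  29]
  [-24,  19,   7]

Both sides are equal — this is the standard identity (AB)ᵀ = BᵀAᵀ, which holds for all A, B.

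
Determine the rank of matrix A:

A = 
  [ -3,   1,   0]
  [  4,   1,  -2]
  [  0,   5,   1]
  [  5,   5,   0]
Row reduce:
R2 → R2 + (4/3)·R1
R4 → R4 + (5/3)·R1
R3 → R3 - (15/7)·R2
R4 → R4 - (20/7)·R2
R4 → R4 - (40/37)·R3
REF = 
  [  -3,    1,    0]
  [   0,  7/3,   -2]
  [   0,    0, 37/7]
  [   0,    0,    0]
Pivot columns: 1, 2, 3 → 3 pivots.

rank(A) = 3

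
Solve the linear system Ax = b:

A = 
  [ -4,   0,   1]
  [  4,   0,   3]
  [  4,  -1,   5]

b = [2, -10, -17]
x = [-1, 3, -2]

Row reduce the augmented matrix [A|b]:
R2 → R2 + (1)·R1
R3 → R3 + (1)·R1
Swap R2 ↔ R3
REF = 
  [ -4,   0,   1,   2]
  [  0,  -1,   6, -15]
  [  0,   0,   4,  -8]

Back-substitution:
x₃ = (-8) / 4 = -2
x₂ = (-15 - (6)(-2)) / (-1) = 3
x₁ = (2 - (0)(3) - (1)(-2)) / (-4) = -1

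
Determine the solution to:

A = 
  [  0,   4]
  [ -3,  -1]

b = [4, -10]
x = [3, 1]

Row reduce the augmented matrix [A|b]:
Swap R1 ↔ R2
REF = 
  [ -3,  -1, -10]
  [  0,   4,   4]

Back-substitution:
x₂ = 4 / 4 = 1
x₁ = (-10 - (-1)(1)) / (-3) = 3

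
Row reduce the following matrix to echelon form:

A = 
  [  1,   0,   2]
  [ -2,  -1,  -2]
Row operations:
R2 → R2 + (2)·R1

Resulting echelon form:
REF = 
  [  1,   0,   2]
  [  0,  -1,   2]

Rank = 2 (number of non-zero pivot rows).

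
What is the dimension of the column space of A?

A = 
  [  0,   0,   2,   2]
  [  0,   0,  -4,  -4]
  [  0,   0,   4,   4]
Row reduce:
R2 → R2 + (2)·R1
R3 → R3 - (2)·R1
REF = 
  [  0,   0,   2,   2]
  [  0,   0,   0,   0]
  [  0,   0,   0,   0]
Pivot columns: 3 → 1 pivot.
dim(Col(A)) = number of pivot columns = 1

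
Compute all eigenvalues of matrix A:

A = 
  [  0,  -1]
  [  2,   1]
tr(A) = 1, det(A) = 2
Characteristic polynomial: λ² - tr(A)λ + det(A) = λ² - λ + 2
λ² - λ + 2 = 0  ⇒  λ = (1 ± √((-1)² - 4·(2)))/2 = (1 ± √(-7))/2
  = (1 + i√7)/2,  (1 - i√7)/2

λ = (1 + i√7)/2, (1 - i√7)/2  (≈ 0.5 + 1.323i, 0.5 - 1.323i)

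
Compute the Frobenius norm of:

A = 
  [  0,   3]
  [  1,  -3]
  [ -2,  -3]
||A||_F = 5.657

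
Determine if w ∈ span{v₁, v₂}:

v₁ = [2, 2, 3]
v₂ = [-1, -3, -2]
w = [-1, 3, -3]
No

Form the augmented matrix and row-reduce:
[v₁|v₂|w] = 
  [  2,  -1,  -1]
  [  2,  -3,   3]
  [  3,  -2,  -3]
R2 → R2 - (1)·R1
R3 → R3 - (3/2)·R1
R3 → R3 - (1/4)·R2
REF = 
  [   2,   -1,   -1]
  [   0,   -2,    4]
  [   0,    0, -5/2]

Row 3 reads [0 0 | -5/2], i.e. 0 = -5/2, so the system is inconsistent and w ∉ span{v₁, v₂}.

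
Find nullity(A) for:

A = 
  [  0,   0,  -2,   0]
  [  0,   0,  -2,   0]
nullity(A) = 3

Row reduce:
R2 → R2 - (1)·R1
REF = 
  [  0,   0,  -2,   0]
  [  0,   0,   0,   0]
Pivot columns: 3 → 1 pivot.
rank(A) = 1, so nullity(A) = 4 - 1 = 3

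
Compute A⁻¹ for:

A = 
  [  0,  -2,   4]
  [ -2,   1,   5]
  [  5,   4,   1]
det(A) = (0)·((1)(1) - (5)(4)) - (-2)·((-2)(1) - (5)(5)) + (4)·((-2)(4) - (1)(5))
  = (0)(-19) - (-2)(-27) + (4)(-13)
  = -106
det(A) = -106 ≠ 0, so A is invertible.

Cofactors Cᵢⱼ = (-1)ⁱ⁺ʲ·Mᵢⱼ:
C = 
  [-19,  27, -13]
  [ 18, -20, -10]
  [-14,  -8,  -4]

adj(A) = Cᵀ:
adj(A) = 
  [-19,  18, -14]
  [ 27, -20,  -8]
  [-13, -10,  -4]

A⁻¹ = (-1/106) · adj(A):
A⁻¹ = 
  [ 19/106,   -9/53,    7/53]
  [-27/106,   10/53,    4/53]
  [ 13/106,    5/53,    2/53]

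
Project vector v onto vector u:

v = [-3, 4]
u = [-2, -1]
v·u = (-3)(-2) + (4)(-1) = 2
u·u = (-2)² + (-1)² = 5
proj_u(v) = (v·u / u·u) × u = (2/5) × u

proj_u(v) = [-4/5, -2/5]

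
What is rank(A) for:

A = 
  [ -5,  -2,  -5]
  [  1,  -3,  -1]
Row reduce:
R2 → R2 + (1/5)·R1
REF = 
  [   -5,    -2,    -5]
  [    0, -17/5,    -2]
Pivot columns: 1, 2 → 2 pivots.

rank(A) = 2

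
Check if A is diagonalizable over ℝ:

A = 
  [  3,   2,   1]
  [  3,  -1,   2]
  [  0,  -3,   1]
Yes

Characteristic polynomial: det(λI - A) = λ³ - 3λ² - λ
The constant term is 0, so λ = 0 is a root: p(λ) = λ(λ² - 3λ - 1)
λ² - 3λ - 1 = 0  ⇒  λ = (3 ± √((-3)² - 4·(-1)))/2 = (3 ± √(13))/2
  = (3 + √13)/2,  (3 - √13)/2
Eigenvalues: 0, (3 + √13)/2, (3 - √13)/2  (≈ 0, 3.303, -0.3028)
The two irrational eigenvalues are distinct (simple), so each has alg. mult. = geom. mult. = 1.
λ=0: alg. mult. = 1, geom. mult. = 3 - rank(A - (0)I) = 3 - 2 = 1
Sum of geometric multiplicities equals n, so A has n independent eigenvectors.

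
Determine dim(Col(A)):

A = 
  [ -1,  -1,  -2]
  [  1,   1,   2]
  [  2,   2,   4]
dim(Col(A)) = 1

Row reduce:
R2 → R2 + (1)·R1
R3 → R3 + (2)·R1
REF = 
  [ -1,  -1,  -2]
  [  0,   0,   0]
  [  0,   0,   0]
Pivot columns: 1 → 1 pivot.
dim(Col(A)) = number of pivot columns = 1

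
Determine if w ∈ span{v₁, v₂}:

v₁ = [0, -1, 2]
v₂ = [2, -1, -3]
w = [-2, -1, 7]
Yes

Form the augmented matrix and row-reduce:
[v₁|v₂|w] = 
  [  0,   2,  -2]
  [ -1,  -1,  -1]
  [  2,  -3,   7]
Swap R1 ↔ R2
R3 → R3 + (2)·R1
R3 → R3 + (5/2)·R2
REF = 
  [ -1,  -1,  -1]
  [  0,   2,  -2]
  [  0,   0,   0]

No row of the form [0 0 | nonzero], so the system is consistent. Back-substitution gives c₁ = 2, c₂ = -1: w = (2)·v₁ + (-1)·v₂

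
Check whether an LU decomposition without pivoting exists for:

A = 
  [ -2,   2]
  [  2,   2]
Yes.
A[1,1] = -2 ≠ 0, so Gaussian elimination proceeds without a row swap: multiplier ℓ₂₁ = (2)/(-2) = -1, and U[2,2] = 2 - (-1)(2) = 4.
L = 
  [  1,   0]
  [ -1,   1]
U = 
  [ -2,   2]
  [  0,   4]
Check row 2 of LU: [(-1)(-2), (-1)(2) + 4] = [2, 2] = row 2 of A ✓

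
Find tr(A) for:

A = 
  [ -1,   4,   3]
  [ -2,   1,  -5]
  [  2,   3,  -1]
-1

tr(A) = -1 + 1 + -1 = -1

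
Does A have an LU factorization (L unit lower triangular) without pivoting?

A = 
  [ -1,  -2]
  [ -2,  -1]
Yes.
A[1,1] = -1 ≠ 0, so Gaussian elimination proceeds without a row swap: multiplier ℓ₂₁ = (-2)/(-1) = 2, and U[2,2] = -1 - (2)(-2) = 3.
L = 
  [  1,   0]
  [  2,   1]
U = 
  [ -1,  -2]
  [  0,   3]
Check row 2 of LU: [(2)(-1), (2)(-2) + 3] = [-2, -1] = row 2 of A ✓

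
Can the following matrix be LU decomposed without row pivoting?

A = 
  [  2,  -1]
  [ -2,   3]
Yes.
A[1,1] = 2 ≠ 0, so Gaussian elimination proceeds without a row swap: multiplier ℓ₂₁ = (-2)/(2) = -1, and U[2,2] = 3 - (-1)(-1) = 2.
L = 
  [  1,   0]
  [ -1,   1]
U = 
  [  2,  -1]
  [  0,   2]
Check row 2 of LU: [(-1)(2), (-1)(-1) + 2] = [-2, 3] = row 2 of A ✓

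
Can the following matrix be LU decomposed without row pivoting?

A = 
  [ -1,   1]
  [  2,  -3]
Yes.
A[1,1] = -1 ≠ 0, so Gaussian elimination proceeds without a row swap: multiplier ℓ₂₁ = (2)/(-1) = -2, and U[2,2] = -3 - (-2)(1) = -1.
L = 
  [  1,   0]
  [ -2,   1]
U = 
  [ -1,   1]
  [  0,  -1]
Check row 2 of LU: [(-2)(-1), (-2)(1) + (-1)] = [2, -3] = row 2 of A ✓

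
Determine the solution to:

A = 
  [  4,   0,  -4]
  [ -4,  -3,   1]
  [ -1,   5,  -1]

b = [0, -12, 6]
x = [2, 2, 2]

Row reduce the augmented matrix [A|b]:
R2 → R2 + (1)·R1
R3 → R3 + (1/4)·R1
R3 → R3 + (5/3)·R2
REF = 
  [  4,   0,  -4,   0]
  [  0,  -3,  -3, -12]
  [  0,   0,  -7, -14]

Back-substitution:
x₃ = (-14) / (-7) = 2
x₂ = (-12 - (-3)(2)) / (-3) = 2
x₁ = (0 - (0)(2) - (-4)(2)) / 4 = 2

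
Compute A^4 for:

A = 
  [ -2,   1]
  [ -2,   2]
A² = A·A:
A²[1,1] = (-2)(-2) + (1)(-2) = 2
A²[1,2] = (-2)(1) + (1)(2) = 0
A²[2,1] = (-2)(-2) + (2)(-2) = 0
A²[2,2] = (-2)(1) + (2)(2) = 2
A² = 
  [  2,   0]
  [  0,   2]

A^3 = A^2·A:
A^3[1,1] = (2)(-2) + (0)(-2) = -4
A^3[1,2] = (2)(1) + (0)(2) = 2
A^3[2,1] = (0)(-2) + (2)(-2) = -4
A^3[2,2] = (0)(1) + (2)(2) = 4
A^3 = 
  [ -4,   2]
  [ -4,   4]

A^4 = A^3·A:
A^4[1,1] = (-4)(-2) + (2)(-2) = 4
A^4[1,2] = (-4)(1) + (2)(2) = 0
A^4[2,1] = (-4)(-2) + (4)(-2) = 0
A^4[2,2] = (-4)(1) + (4)(2) = 4
A^4 = 
  [  4,   0]
  [  0,   4]

Therefore
A^4 = 
  [  4,   0]
  [  0,   4]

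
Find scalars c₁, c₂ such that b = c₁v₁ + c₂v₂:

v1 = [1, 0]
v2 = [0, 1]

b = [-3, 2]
c1 = -3, c2 = 2

b = -3·v1 + 2·v2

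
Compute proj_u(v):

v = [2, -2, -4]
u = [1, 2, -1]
v·u = (2)(1) + (-2)(2) + (-4)(-1) = 2
u·u = (1)² + (2)² + (-1)² = 6
proj_u(v) = (v·u / u·u) × u = (2/6) × u = (1/3) × u

proj_u(v) = [1/3, 2/3, -1/3]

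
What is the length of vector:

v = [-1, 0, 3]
3.162

||v||₂ = √((-1)² + (0)² + (3)²) = √10 = 3.162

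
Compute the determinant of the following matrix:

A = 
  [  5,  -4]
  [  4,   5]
For a 2×2 matrix, det = ad - bc = (5)(5) - (-4)(4) = 41

det(A) = 41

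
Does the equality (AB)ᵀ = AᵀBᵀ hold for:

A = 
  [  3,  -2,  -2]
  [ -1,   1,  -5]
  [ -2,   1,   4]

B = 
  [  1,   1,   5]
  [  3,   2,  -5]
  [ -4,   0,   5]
No

(AB)ᵀ = 
  [  5,  22, -15]
  [ -1,   1,   0]
  [ 15, -35,   5]

AᵀBᵀ = 
  [ -8,  17, -22]
  [  4,  -9,  13]
  [ 13, -36,  28]

The two matrices differ, so (AB)ᵀ ≠ AᵀBᵀ in general. The correct identity is (AB)ᵀ = BᵀAᵀ.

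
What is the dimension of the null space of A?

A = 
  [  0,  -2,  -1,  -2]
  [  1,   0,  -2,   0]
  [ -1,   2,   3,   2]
nullity(A) = 2

Row reduce:
Swap R1 ↔ R2
R3 → R3 + (1)·R1
R3 → R3 + (1)·R2
REF = 
  [  1,   0,  -2,   0]
  [  0,  -2,  -1,  -2]
  [  0,   0,   0,   0]
Pivot columns: 1, 2 → 2 pivots.
rank(A) = 2, so nullity(A) = 4 - 2 = 2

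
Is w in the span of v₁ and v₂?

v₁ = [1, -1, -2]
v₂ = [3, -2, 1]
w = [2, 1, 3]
No

Form the augmented matrix and row-reduce:
[v₁|v₂|w] = 
  [  1,   3,   2]
  [ -1,  -2,   1]
  [ -2,   1,   3]
R2 → R2 + (1)·R1
R3 → R3 + (2)·R1
R3 → R3 - (7)·R2
REF = 
  [  1,   3,   2]
  [  0,   1,   3]
  [  0,   0, -14]

Row 3 reads [0 0 | -14], i.e. 0 = -14, so the system is inconsistent and w ∉ span{v₁, v₂}.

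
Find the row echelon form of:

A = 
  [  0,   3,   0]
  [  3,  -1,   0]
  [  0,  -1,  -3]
Row operations:
Swap R1 ↔ R2
R3 → R3 + (1/3)·R2

Resulting echelon form:
REF = 
  [  3,  -1,   0]
  [  0,   3,   0]
  [  0,   0,  -3]

Rank = 3 (number of non-zero pivot rows).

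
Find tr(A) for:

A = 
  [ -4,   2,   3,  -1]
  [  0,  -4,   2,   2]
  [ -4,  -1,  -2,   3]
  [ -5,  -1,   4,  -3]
-13

tr(A) = -4 + -4 + -2 + -3 = -13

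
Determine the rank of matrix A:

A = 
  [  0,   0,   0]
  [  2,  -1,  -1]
Row reduce:
Swap R1 ↔ R2
REF = 
  [  2,  -1,  -1]
  [  0,   0,   0]
Pivot columns: 1 → 1 pivot.

rank(A) = 1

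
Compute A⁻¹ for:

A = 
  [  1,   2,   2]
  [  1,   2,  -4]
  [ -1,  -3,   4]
det(A) = (1)·((2)(4) - (-4)(-3)) - (2)·((1)(4) - (-4)(-1)) + (2)·((1)(-3) - (2)(-1))
  = (1)(-4) - (2)(0) + (2)(-1)
  = -6
det(A) = -6 ≠ 0, so A is invertible.

Cofactors Cᵢⱼ = (-1)ⁱ⁺ʲ·Mᵢⱼ:
C = 
  [ -4,   0,  -1]
  [-14,   6,   1]
  [-12,   6,   0]

adj(A) = Cᵀ:
adj(A) = 
  [ -4, -14, -12]
  [  0,   6,   6]
  [ -1,   1,   0]

A⁻¹ = (-1/6) · adj(A):
A⁻¹ = 
  [ 2/3,  7/3,    2]
  [   0,   -1,   -1]
  [ 1/6, -1/6,    0]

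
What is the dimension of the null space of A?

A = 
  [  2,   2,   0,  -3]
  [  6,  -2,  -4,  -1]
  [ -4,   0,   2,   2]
nullity(A) = 2

Row reduce:
R2 → R2 - (3)·R1
R3 → R3 + (2)·R1
R3 → R3 + (1/2)·R2
REF = 
  [  2,   2,   0,  -3]
  [  0,  -8,  -4,   8]
  [  0,   0,   0,   0]
Pivot columns: 1, 2 → 2 pivots.
rank(A) = 2, so nullity(A) = 4 - 2 = 2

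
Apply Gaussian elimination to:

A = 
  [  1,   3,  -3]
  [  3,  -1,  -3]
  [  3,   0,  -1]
Row operations:
R2 → R2 - (3)·R1
R3 → R3 - (3)·R1
R3 → R3 - (9/10)·R2

Resulting echelon form:
REF = 
  [   1,    3,   -3]
  [   0,  -10,    6]
  [   0,    0, 13/5]

Rank = 3 (number of non-zero pivot rows).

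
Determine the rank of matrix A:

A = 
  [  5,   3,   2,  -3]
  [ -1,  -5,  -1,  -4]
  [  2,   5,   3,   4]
Row reduce:
R2 → R2 + (1/5)·R1
R3 → R3 - (2/5)·R1
R3 → R3 + (19/22)·R2
REF = 
  [    5,     3,     2,    -3]
  [    0, -22/5,  -3/5, -23/5]
  [    0,     0, 37/22, 27/22]
Pivot columns: 1, 2, 3 → 3 pivots.

rank(A) = 3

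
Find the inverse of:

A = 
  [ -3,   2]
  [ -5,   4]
det(A) = (-3)(4) - (2)(-5) = -2
For a 2×2 matrix, A⁻¹ = (1/det(A)) · [[d, -b], [-c, a]]
    = (-1/2) · [[4, -2], [5, -3]]

A⁻¹ = 
  [  -2,    1]
  [-5/2,  3/2]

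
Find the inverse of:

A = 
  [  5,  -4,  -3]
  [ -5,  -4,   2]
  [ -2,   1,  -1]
det(A) = (5)·((-4)(-1) - (2)(1)) - (-4)·((-5)(-1) - (2)(-2)) + (-3)·((-5)(1) - (-4)(-2))
  = (5)(2) - (-4)(9) + (-3)(-13)
  = 85
det(A) = 85 ≠ 0, so A is invertible.

Cofactors Cᵢⱼ = (-1)ⁱ⁺ʲ·Mᵢⱼ:
C = 
  [  2,  -9, -13]
  [ -7, -11,   3]
  [-20,   5, -40]

adj(A) = Cᵀ:
adj(A) = 
  [  2,  -7, -20]
  [ -9, -11,   5]
  [-13,   3, -40]

A⁻¹ = (1/85) · adj(A):
A⁻¹ = 
  [  2/85,  -7/85,  -4/17]
  [ -9/85, -11/85,   1/17]
  [-13/85,   3/85,  -8/17]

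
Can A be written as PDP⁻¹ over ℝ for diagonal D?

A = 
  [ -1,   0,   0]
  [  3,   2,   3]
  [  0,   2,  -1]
Yes

Characteristic polynomial: det(λI - A) = λ³ - 9λ - 8
Testing integer divisors of the constant term: p(-1) = 0, so (λ + 1) is a factor:
p(λ) = (λ + 1)(λ² - λ - 8)
λ² - λ - 8 = 0  ⇒  λ = (1 ± √((-1)² - 4·(-8)))/2 = (1 ± √(33))/2
  = (1 + √33)/2,  (1 - √33)/2
Eigenvalues: -1, (1 + √33)/2, (1 - √33)/2  (≈ -1, 3.372, -2.372)
The two irrational eigenvalues are distinct (simple), so each has alg. mult. = geom. mult. = 1.
λ=-1: alg. mult. = 1, geom. mult. = 3 - rank(A - (-1)I) = 3 - 2 = 1
Sum of geometric multiplicities equals n, so A has n independent eigenvectors.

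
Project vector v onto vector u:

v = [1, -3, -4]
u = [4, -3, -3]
v·u = (1)(4) + (-3)(-3) + (-4)(-3) = 25
u·u = (4)² + (-3)² + (-3)² = 34
proj_u(v) = (v·u / u·u) × u = (25/34) × u

proj_u(v) = [50/17, -75/34, -75/34]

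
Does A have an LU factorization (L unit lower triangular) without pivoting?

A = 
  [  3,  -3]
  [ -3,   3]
Yes.
A[1,1] = 3 ≠ 0, so Gaussian elimination proceeds without a row swap: multiplier ℓ₂₁ = (-3)/(3) = -1, and U[2,2] = 3 - (-1)(-3) = 0.
L = 
  [  1,   0]
  [ -1,   1]
U = 
  [  3,  -3]
  [  0,   0]
Check row 2 of LU: [(-1)(3), (-1)(-3) + 0] = [-3, 3] = row 2 of A ✓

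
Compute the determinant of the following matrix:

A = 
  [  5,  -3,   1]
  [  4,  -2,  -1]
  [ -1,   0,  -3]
-11

Cofactor expansion along row 1:
det(A) = (5)·((-2)(-3) - (-1)(0)) - (-3)·((4)(-3) - (-1)(-1)) + (1)·((4)(0) - (-2)(-1))
  = (5)(6) - (-3)(-13) + (1)(-2)
  = -11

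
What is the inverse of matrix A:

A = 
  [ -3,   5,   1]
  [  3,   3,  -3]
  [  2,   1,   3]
det(A) = (-3)·((3)(3) - (-3)(1)) - (5)·((3)(3) - (-3)(2)) + (1)·((3)(1) - (3)(2))
  = (-3)(12) - (5)(15) + (1)(-3)
  = -114
det(A) = -114 ≠ 0, so A is invertible.

Cofactors Cᵢⱼ = (-1)ⁱ⁺ʲ·Mᵢⱼ:
C = 
  [ 12, -15,  -3]
  [-14, -11,  13]
  [-18,  -6, -24]

adj(A) = Cᵀ:
adj(A) = 
  [ 12, -14, -18]
  [-15, -11,  -6]
  [ -3,  13, -24]

A⁻¹ = (-1/114) · adj(A):
A⁻¹ = 
  [  -2/19,    7/57,    3/19]
  [   5/38,  11/114,    1/19]
  [   1/38, -13/114,    4/19]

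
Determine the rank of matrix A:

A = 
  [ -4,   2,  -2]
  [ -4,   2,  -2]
rank(A) = 1

Row reduce:
R2 → R2 - (1)·R1
REF = 
  [ -4,   2,  -2]
  [  0,   0,   0]
Pivot columns: 1 → 1 pivot.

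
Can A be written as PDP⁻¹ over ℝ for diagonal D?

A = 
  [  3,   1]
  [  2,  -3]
Yes

tr(A) = 0, det(A) = -11
Characteristic polynomial: λ² - tr(A)λ + det(A) = λ² - 11
λ² - 11 = 0  ⇒  λ = (0 ± √((0)² - 4·(-11)))/2 = (0 ± √(44))/2
  = √11,  -√11
Eigenvalues: √11, -√11  (≈ 3.317, -3.317)
The two irrational eigenvalues are distinct (simple), so each has alg. mult. = geom. mult. = 1.
Sum of geometric multiplicities equals n, so A has n independent eigenvectors.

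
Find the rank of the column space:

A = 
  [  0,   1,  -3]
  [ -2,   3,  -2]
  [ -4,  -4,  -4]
dim(Col(A)) = 3

Row reduce:
Swap R1 ↔ R2
R3 → R3 - (2)·R1
R3 → R3 + (10)·R2
REF = 
  [ -2,   3,  -2]
  [  0,   1,  -3]
  [  0,   0, -30]
Pivot columns: 1, 2, 3 → 3 pivots.
dim(Col(A)) = number of pivot columns = 3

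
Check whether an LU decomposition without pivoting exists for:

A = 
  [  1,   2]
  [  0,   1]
Yes.
A[1,1] = 1 ≠ 0, so Gaussian elimination proceeds without a row swap: multiplier ℓ₂₁ = (0)/(1) = 0, and U[2,2] = 1 - (0)(2) = 1.
L = 
  [  1,   0]
  [  0,   1]
U = 
  [  1,   2]
  [  0,   1]
Check row 2 of LU: [(0)(1), (0)(2) + 1] = [0, 1] = row 2 of A ✓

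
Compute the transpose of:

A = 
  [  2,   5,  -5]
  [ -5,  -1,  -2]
Aᵀ = 
  [  2,  -5]
  [  5,  -1]
  [ -5,  -2]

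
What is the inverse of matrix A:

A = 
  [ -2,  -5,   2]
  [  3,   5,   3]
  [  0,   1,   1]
det(A) = (-2)·((5)(1) - (3)(1)) - (-5)·((3)(1) - (3)(0)) + (2)·((3)(1) - (5)(0))
  = (-2)(2) - (-5)(3) + (2)(3)
  = 17
det(A) = 17 ≠ 0, so A is invertible.

Cofactors Cᵢⱼ = (-1)ⁱ⁺ʲ·Mᵢⱼ:
C = 
  [  2,  -3,   3]
  [  7,  -2,   2]
  [-25,  12,   5]

adj(A) = Cᵀ:
adj(A) = 
  [  2,   7, -25]
  [ -3,  -2,  12]
  [  3,   2,   5]

A⁻¹ = (1/17) · adj(A):
A⁻¹ = 
  [  2/17,   7/17, -25/17]
  [ -3/17,  -2/17,  12/17]
  [  3/17,   2/17,   5/17]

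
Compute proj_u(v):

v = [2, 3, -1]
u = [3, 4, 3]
v·u = (2)(3) + (3)(4) + (-1)(3) = 15
u·u = (3)² + (4)² + (3)² = 34
proj_u(v) = (v·u / u·u) × u = (15/34) × u

proj_u(v) = [45/34, 30/17, 45/34]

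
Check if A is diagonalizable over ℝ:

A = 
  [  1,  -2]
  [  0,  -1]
Yes

tr(A) = 0, det(A) = -1
Characteristic polynomial: λ² - tr(A)λ + det(A) = λ² - 1
λ² - 1 = (λ + 1)(λ - 1)
Eigenvalues: 1, -1
λ=-1: alg. mult. = 1, geom. mult. = 2 - rank(A - (-1)I) = 2 - 1 = 1
λ=1: alg. mult. = 1, geom. mult. = 2 - rank(A - (1)I) = 2 - 1 = 1
Sum of geometric multiplicities equals n, so A has n independent eigenvectors.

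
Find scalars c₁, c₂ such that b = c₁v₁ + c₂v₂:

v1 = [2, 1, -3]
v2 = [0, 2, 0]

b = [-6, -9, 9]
c1 = -3, c2 = -3

b = -3·v1 + -3·v2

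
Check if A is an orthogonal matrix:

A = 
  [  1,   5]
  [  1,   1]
No

AᵀA = 
  [  2,   6]
  [  6,  26]
≠ I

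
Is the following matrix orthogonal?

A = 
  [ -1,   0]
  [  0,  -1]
Yes

AᵀA = 
  [  1,   0]
  [  0,   1]
= I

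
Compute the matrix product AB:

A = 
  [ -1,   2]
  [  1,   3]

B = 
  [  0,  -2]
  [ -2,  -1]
A is 2×2 and B is 2×2, so AB is 2×2. Each entry is (row of A)·(column of B):
AB[1,1] = (-1)(0) + (2)(-2) = -4
AB[1,2] = (-1)(-2) + (2)(-1) = 0
AB[2,1] = (1)(0) + (3)(-2) = -6
AB[2,2] = (1)(-2) + (3)(-1) = -5

AB = 
  [ -4,   0]
  [ -6,  -5]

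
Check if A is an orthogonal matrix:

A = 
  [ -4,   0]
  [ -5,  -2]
No

AᵀA = 
  [ 41,  10]
  [ 10,   4]
≠ I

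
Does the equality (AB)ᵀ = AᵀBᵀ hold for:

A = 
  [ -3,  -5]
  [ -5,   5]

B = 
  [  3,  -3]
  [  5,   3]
No

(AB)ᵀ = 
  [-34,  10]
  [ -6,  30]

AᵀBᵀ = 
  [  6, -30]
  [-30, -10]

The two matrices differ, so (AB)ᵀ ≠ AᵀBᵀ in general. The correct identity is (AB)ᵀ = BᵀAᵀ.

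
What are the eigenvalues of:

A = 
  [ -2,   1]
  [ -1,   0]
tr(A) = -2, det(A) = 1
Characteristic polynomial: λ² - tr(A)λ + det(A) = λ² + 2λ + 1
λ² + 2λ + 1 = (λ + 1)²

λ = -1, -1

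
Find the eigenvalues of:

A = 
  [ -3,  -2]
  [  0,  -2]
tr(A) = -5, det(A) = 6
Characteristic polynomial: λ² - tr(A)λ + det(A) = λ² + 5λ + 6
λ² + 5λ + 6 = (λ + 3)(λ + 2)

λ = -2, -3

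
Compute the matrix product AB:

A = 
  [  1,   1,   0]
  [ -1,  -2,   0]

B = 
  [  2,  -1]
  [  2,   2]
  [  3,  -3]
AB = 
  [  4,   1]
  [ -6,  -3]

A is 2×3 and B is 3×2, so AB is 2×2. Each entry is (row of A)·(column of B):
AB[1,1] = (1)(2) + (1)(2) + (0)(3) = 4
AB[1,2] = (1)(-1) + (1)(2) + (0)(-3) = 1
AB[2,1] = (-1)(2) + (-2)(2) + (0)(3) = -6
AB[2,2] = (-1)(-1) + (-2)(2) + (0)(-3) = -3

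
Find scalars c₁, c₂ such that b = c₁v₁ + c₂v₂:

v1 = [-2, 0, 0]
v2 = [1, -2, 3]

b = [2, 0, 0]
c1 = -1, c2 = 0

b = -1·v1 + 0·v2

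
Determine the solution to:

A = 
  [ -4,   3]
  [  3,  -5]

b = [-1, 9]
x = [-2, -3]

Row reduce the augmented matrix [A|b]:
R2 → R2 + (3/4)·R1
REF = 
  [   -4,     3,    -1]
  [    0, -11/4,  33/4]

Back-substitution:
x₂ = (33/4) / (-11/4) = -3
x₁ = (-1 - (3)(-3)) / (-4) = -2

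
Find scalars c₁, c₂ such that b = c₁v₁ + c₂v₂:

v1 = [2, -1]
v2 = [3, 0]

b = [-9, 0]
c1 = 0, c2 = -3

b = 0·v1 + -3·v2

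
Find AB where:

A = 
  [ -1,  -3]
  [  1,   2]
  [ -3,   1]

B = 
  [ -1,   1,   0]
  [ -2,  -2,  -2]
A is 3×2 and B is 2×3, so AB is 3×3. Each entry is (row of A)·(column of B):
AB[1,1] = (-1)(-1) + (-3)(-2) = 7
AB[1,2] = (-1)(1) + (-3)(-2) = 5
AB[1,3] = (-1)(0) + (-3)(-2) = 6
AB[2,1] = (1)(-1) + (2)(-2) = -5
AB[2,2] = (1)(1) + (2)(-2) = -3
AB[2,3] = (1)(0) + (2)(-2) = -4
AB[3,1] = (-3)(-1) + (1)(-2) = 1
AB[3,2] = (-3)(1) + (1)(-2) = -5
AB[3,3] = (-3)(0) + (1)(-2) = -2

AB = 
  [  7,   5,   6]
  [ -5,  -3,  -4]
  [  1,  -5,  -2]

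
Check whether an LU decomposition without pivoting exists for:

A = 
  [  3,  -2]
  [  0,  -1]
Yes.
A[1,1] = 3 ≠ 0, so Gaussian elimination proceeds without a row swap: multiplier ℓ₂₁ = (0)/(3) = 0, and U[2,2] = -1 - (0)(-2) = -1.
L = 
  [  1,   0]
  [  0,   1]
U = 
  [  3,  -2]
  [  0,  -1]
Check row 2 of LU: [(0)(3), (0)(-2) + (-1)] = [0, -1] = row 2 of A ✓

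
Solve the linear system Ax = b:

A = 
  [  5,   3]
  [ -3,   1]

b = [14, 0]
Row reduce the augmented matrix [A|b]:
R2 → R2 + (3/5)·R1
REF = 
  [   5,    3,   14]
  [   0, 14/5, 42/5]

Back-substitution:
x₂ = (42/5) / (14/5) = 3
x₁ = (14 - (3)(3)) / 5 = 1

x = [1, 3]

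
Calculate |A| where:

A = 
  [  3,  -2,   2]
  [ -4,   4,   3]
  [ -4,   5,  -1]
Cofactor expansion along row 1:
det(A) = (3)·((4)(-1) - (3)(5)) - (-2)·((-4)(-1) - (3)(-4)) + (2)·((-4)(5) - (4)(-4))
  = (3)(-19) - (-2)(16) + (2)(-4)
  = -33

det(A) = -33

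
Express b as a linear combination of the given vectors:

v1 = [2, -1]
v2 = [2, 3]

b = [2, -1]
c1 = 1, c2 = 0

b = 1·v1 + 0·v2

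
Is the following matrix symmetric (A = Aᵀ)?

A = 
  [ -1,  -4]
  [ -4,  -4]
Yes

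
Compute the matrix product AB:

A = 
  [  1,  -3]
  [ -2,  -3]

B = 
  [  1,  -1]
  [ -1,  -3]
A is 2×2 and B is 2×2, so AB is 2×2. Each entry is (row of A)·(column of B):
AB[1,1] = (1)(1) + (-3)(-1) = 4
AB[1,2] = (1)(-1) + (-3)(-3) = 8
AB[2,1] = (-2)(1) + (-3)(-1) = 1
AB[2,2] = (-2)(-1) + (-3)(-3) = 11

AB = 
  [  4,   8]
  [  1,  11]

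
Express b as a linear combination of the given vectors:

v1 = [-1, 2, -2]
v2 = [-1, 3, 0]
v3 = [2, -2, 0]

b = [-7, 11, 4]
c1 = -2, c2 = 3, c3 = -3

b = -2·v1 + 3·v2 + -3·v3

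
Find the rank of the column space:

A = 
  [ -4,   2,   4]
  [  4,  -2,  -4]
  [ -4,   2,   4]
Row reduce:
R2 → R2 + (1)·R1
R3 → R3 - (1)·R1
REF = 
  [ -4,   2,   4]
  [  0,   0,   0]
  [  0,   0,   0]
Pivot columns: 1 → 1 pivot.
dim(Col(A)) = number of pivot columns = 1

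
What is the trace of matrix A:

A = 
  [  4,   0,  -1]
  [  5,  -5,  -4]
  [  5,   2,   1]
0

tr(A) = 4 + -5 + 1 = 0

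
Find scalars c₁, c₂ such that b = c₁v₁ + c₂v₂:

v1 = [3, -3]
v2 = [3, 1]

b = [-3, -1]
c1 = 0, c2 = -1

b = 0·v1 + -1·v2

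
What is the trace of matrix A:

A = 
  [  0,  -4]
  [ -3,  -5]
-5

tr(A) = 0 + -5 = -5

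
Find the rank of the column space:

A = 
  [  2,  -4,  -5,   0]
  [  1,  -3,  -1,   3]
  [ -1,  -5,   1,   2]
dim(Col(A)) = 3

Row reduce:
R2 → R2 - (1/2)·R1
R3 → R3 + (1/2)·R1
R3 → R3 - (7)·R2
REF = 
  [  2,  -4,  -5,   0]
  [  0,  -1, 3/2,   3]
  [  0,   0, -12, -19]
Pivot columns: 1, 2, 3 → 3 pivots.
dim(Col(A)) = number of pivot columns = 3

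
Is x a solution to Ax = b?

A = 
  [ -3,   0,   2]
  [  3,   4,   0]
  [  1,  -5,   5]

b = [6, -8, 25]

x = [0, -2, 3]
Yes

Ax = [6, -8, 25] = b ✓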